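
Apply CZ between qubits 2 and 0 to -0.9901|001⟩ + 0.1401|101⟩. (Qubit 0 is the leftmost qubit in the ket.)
-0.9901|001⟩ - 0.1401|101⟩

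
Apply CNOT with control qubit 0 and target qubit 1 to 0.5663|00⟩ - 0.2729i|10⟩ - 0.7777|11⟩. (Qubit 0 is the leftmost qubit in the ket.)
0.5663|00⟩ - 0.7777|10⟩ - 0.2729i|11⟩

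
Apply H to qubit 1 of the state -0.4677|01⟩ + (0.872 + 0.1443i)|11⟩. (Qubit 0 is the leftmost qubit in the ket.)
-0.3307|00⟩ + 0.3307|01⟩ + (0.6166 + 0.102i)|10⟩ + (-0.6166 - 0.102i)|11⟩

H on qubit 1 mixes each pair of kets that differ only in qubit 1: amplitudes (a, b) of (|…0…⟩, |…1…⟩) become ((a + b)/√2, (a − b)/√2). Kets absent from the input have amplitude 0.
(|00⟩, |01⟩): (a, b) = (0, -0.4677) → (-0.3307, 0.3307)
(|10⟩, |11⟩): (a, b) = (0, (0.872 + 0.1443i)) → ((0.6166 + 0.102i), (-0.6166 - 0.102i))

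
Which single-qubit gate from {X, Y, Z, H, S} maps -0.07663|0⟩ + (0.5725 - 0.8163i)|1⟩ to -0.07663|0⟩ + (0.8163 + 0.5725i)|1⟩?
S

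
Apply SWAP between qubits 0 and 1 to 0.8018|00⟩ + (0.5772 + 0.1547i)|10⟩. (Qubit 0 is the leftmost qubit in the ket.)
0.8018|00⟩ + (0.5772 + 0.1547i)|01⟩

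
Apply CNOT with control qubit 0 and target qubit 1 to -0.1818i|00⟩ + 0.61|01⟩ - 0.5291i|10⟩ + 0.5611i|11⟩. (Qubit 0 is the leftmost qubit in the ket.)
-0.1818i|00⟩ + 0.61|01⟩ + 0.5611i|10⟩ - 0.5291i|11⟩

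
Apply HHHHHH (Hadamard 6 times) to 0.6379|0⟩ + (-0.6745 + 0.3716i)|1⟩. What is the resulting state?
0.6379|0⟩ + (-0.6745 + 0.3716i)|1⟩

H² = I, so an even number of Hadamards cancels: H^6 = I and the state is unchanged.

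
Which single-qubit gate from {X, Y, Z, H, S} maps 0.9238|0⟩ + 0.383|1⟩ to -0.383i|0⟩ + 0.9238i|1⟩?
Y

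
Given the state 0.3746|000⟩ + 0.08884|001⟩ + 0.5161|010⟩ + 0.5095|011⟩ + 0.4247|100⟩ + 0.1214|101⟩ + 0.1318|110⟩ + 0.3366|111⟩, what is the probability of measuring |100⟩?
0.1804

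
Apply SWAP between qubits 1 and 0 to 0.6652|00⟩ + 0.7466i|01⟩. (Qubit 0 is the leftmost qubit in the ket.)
0.6652|00⟩ + 0.7466i|10⟩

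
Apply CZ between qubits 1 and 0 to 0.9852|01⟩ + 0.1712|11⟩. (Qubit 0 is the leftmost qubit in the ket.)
0.9852|01⟩ - 0.1712|11⟩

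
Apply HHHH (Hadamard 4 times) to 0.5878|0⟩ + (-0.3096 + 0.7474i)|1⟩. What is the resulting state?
0.5878|0⟩ + (-0.3096 + 0.7474i)|1⟩

H² = I, so an even number of Hadamards cancels: H^4 = I and the state is unchanged.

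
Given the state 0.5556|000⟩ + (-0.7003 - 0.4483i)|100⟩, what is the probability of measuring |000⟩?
0.3087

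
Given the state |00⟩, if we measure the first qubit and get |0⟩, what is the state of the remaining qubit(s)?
|0⟩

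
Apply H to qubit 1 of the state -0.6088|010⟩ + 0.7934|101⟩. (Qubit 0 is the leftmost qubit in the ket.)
-0.4305|000⟩ + 0.4305|010⟩ + 0.561|101⟩ + 0.561|111⟩

H on qubit 1 mixes each pair of kets that differ only in qubit 1: amplitudes (a, b) of (|…0…⟩, |…1…⟩) become ((a + b)/√2, (a − b)/√2). Kets absent from the input have amplitude 0.
(|000⟩, |010⟩): (a, b) = (0, -0.6088) → (-0.4305, 0.4305)
(|101⟩, |111⟩): (a, b) = (0.7934, 0) → (0.561, 0.561)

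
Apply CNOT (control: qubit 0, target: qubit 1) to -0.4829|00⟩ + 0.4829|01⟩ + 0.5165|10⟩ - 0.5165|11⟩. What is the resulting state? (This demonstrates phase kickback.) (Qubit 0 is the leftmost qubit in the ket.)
-0.4829|00⟩ + 0.4829|01⟩ - 0.5165|10⟩ + 0.5165|11⟩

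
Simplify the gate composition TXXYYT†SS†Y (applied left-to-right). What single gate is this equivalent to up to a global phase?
Y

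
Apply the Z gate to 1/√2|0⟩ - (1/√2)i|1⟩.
1/√2|0⟩ + (1/√2)i|1⟩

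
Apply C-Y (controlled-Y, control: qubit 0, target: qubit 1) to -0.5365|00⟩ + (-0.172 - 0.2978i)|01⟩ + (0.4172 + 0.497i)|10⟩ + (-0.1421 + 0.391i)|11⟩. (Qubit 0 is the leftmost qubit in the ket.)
-0.5365|00⟩ + (-0.172 - 0.2978i)|01⟩ + (0.391 + 0.1421i)|10⟩ + (-0.497 + 0.4172i)|11⟩

C-Y leaves the control-|0⟩ kets |00⟩, |01⟩ unchanged and applies Y to qubit 1 on the control-|1⟩ pair (|10⟩, |11⟩).
Y = [[0, -i], [i, 0]].
With a = amp(|10⟩) = (0.4172 + 0.497i) and b = amp(|11⟩) = (-0.1421 + 0.391i):
new amp(|10⟩) = (-i)·b = (0.391 + 0.1421i)
new amp(|11⟩) = (i)·a = (-0.497 + 0.4172i)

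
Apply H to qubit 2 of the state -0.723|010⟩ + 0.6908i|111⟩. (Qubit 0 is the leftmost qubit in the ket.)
-0.5112|010⟩ - 0.5112|011⟩ + 0.4885i|110⟩ - 0.4885i|111⟩

H on qubit 2 mixes each pair of kets that differ only in qubit 2: amplitudes (a, b) of (|…0…⟩, |…1…⟩) become ((a + b)/√2, (a − b)/√2). Kets absent from the input have amplitude 0.
(|010⟩, |011⟩): (a, b) = (-0.723, 0) → (-0.5112, -0.5112)
(|110⟩, |111⟩): (a, b) = (0, 0.6908i) → (0.4885i, -0.4885i)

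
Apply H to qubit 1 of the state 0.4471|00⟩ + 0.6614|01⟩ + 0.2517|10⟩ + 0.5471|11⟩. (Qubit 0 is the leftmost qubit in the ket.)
0.7838|00⟩ - 0.1515|01⟩ + 0.5648|10⟩ - 0.2089|11⟩

H on qubit 1 mixes each pair of kets that differ only in qubit 1: amplitudes (a, b) of (|…0…⟩, |…1…⟩) become ((a + b)/√2, (a − b)/√2). Kets absent from the input have amplitude 0.
(|00⟩, |01⟩): (a, b) = (0.4471, 0.6614) → (0.7838, -0.1515)
(|10⟩, |11⟩): (a, b) = (0.2517, 0.5471) → (0.5648, -0.2089)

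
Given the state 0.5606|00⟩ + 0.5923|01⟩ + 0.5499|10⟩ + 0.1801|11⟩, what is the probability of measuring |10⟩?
0.3024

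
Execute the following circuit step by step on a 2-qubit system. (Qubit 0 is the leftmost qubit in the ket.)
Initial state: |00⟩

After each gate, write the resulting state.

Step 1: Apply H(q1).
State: 1/√2|00⟩ + 1/√2|01⟩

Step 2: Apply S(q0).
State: 1/√2|00⟩ + 1/√2|01⟩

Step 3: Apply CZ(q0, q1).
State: 1/√2|00⟩ + 1/√2|01⟩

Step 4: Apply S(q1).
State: 1/√2|00⟩ + (1/√2)i|01⟩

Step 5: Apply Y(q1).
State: 1/√2|00⟩ + (1/√2)i|01⟩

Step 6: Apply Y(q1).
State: 1/√2|00⟩ + (1/√2)i|01⟩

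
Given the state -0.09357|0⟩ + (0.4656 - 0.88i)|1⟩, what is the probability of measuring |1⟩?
0.9912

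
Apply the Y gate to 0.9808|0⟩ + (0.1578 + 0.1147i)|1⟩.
(0.1147 - 0.1578i)|0⟩ + 0.9808i|1⟩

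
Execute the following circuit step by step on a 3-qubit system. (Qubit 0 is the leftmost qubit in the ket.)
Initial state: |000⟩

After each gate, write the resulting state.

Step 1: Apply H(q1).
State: 1/√2|000⟩ + 1/√2|010⟩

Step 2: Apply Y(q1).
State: -(1/√2)i|000⟩ + (1/√2)i|010⟩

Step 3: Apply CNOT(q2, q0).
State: -(1/√2)i|000⟩ + (1/√2)i|010⟩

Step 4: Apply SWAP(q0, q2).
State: -(1/√2)i|000⟩ + (1/√2)i|010⟩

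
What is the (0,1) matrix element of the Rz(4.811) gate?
0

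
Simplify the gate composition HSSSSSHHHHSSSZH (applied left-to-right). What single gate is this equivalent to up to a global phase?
X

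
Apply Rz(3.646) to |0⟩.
(-0.2495 - 0.9684i)|0⟩

Rz(3.646) = [[e^(−iθ/2), 0], [0, e^(iθ/2)]] with e^(±iθ/2) = cos(θ/2) ± i·sin(θ/2); θ = 3.646, cos(θ/2) ≈ -0.249539, sin(θ/2) ≈ 0.968365.
With a = amp(|0⟩) = 1 and b = amp(|1⟩) = 0:
new amp(|0⟩) = (-0.249539 - 0.968365i)·a = (-0.2495 - 0.9684i)
new amp(|1⟩) = (-0.249539 + 0.968365i)·b = 0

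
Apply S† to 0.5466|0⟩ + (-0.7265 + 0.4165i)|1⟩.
0.5466|0⟩ + (0.4165 + 0.7265i)|1⟩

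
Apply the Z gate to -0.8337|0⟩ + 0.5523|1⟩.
-0.8337|0⟩ - 0.5523|1⟩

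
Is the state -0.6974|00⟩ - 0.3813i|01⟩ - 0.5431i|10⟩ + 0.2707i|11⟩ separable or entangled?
Entangled

Writing the state as a|00⟩ + b|01⟩ + c|10⟩ + d|11⟩, it is a product state iff ad − bc = 0.
Here (a, b, c, d) = (-0.6974, -0.3813i, -0.5431i, 0.2707i): ad − bc = (-0.6974)(0.2707i) − (-0.3813i)(-0.5431i) = (0.2071 - 0.1888i) ≠ 0, so the state is entangled.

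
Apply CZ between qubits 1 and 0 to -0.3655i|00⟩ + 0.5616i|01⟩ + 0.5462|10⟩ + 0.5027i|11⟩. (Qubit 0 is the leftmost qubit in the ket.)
-0.3655i|00⟩ + 0.5616i|01⟩ + 0.5462|10⟩ - 0.5027i|11⟩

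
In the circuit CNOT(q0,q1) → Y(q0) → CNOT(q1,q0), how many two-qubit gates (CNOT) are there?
2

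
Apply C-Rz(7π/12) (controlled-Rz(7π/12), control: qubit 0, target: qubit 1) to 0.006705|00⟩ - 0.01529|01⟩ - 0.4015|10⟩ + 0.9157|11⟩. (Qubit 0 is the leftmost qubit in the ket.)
0.006705|00⟩ - 0.01529|01⟩ + (-0.2444 + 0.3185i)|10⟩ + (0.5574 + 0.7265i)|11⟩

C-Rz(7π/12) leaves the control-|0⟩ kets |00⟩, |01⟩ unchanged and applies Rz(7π/12) to qubit 1 on the control-|1⟩ pair (|10⟩, |11⟩).
Rz(7π/12) = [[e^(−iθ/2), 0], [0, e^(iθ/2)]] with e^(±iθ/2) = cos(θ/2) ± i·sin(θ/2); θ = 7π/12, cos(θ/2) ≈ 0.608761, sin(θ/2) ≈ 0.793353.
With a = amp(|10⟩) = -0.4015 and b = amp(|11⟩) = 0.9157:
new amp(|10⟩) = (0.608761 - 0.793353i)·a = (-0.2444 + 0.3185i)
new amp(|11⟩) = (0.608761 + 0.793353i)·b = (0.5574 + 0.7265i)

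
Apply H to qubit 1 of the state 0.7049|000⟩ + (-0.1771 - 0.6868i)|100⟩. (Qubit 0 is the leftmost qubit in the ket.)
0.4984|000⟩ + 0.4984|010⟩ + (-0.1252 - 0.4856i)|100⟩ + (-0.1252 - 0.4856i)|110⟩

H on qubit 1 mixes each pair of kets that differ only in qubit 1: amplitudes (a, b) of (|…0…⟩, |…1…⟩) become ((a + b)/√2, (a − b)/√2). Kets absent from the input have amplitude 0.
(|000⟩, |010⟩): (a, b) = (0.7049, 0) → (0.4984, 0.4984)
(|100⟩, |110⟩): (a, b) = ((-0.1771 - 0.6868i), 0) → ((-0.1252 - 0.4856i), (-0.1252 - 0.4856i))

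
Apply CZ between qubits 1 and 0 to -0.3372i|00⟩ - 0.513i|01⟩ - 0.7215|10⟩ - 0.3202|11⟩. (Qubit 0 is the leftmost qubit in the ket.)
-0.3372i|00⟩ - 0.513i|01⟩ - 0.7215|10⟩ + 0.3202|11⟩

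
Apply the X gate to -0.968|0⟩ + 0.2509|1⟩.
0.2509|0⟩ - 0.968|1⟩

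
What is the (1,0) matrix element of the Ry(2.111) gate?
0.8701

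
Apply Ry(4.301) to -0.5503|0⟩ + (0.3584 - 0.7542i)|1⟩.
(0.001595 + 0.631i)|0⟩ + (-0.6567 + 0.4131i)|1⟩

Ry(4.301) = [[cos(θ/2), −sin(θ/2)], [sin(θ/2), cos(θ/2)]]; θ = 4.301, cos(θ/2) ≈ -0.547776, sin(θ/2) ≈ 0.836625.
With a = amp(|0⟩) = -0.5503 and b = amp(|1⟩) = (0.3584 - 0.7542i):
new amp(|0⟩) = (-0.547776)·a + (-0.836625)·b = (0.001595 + 0.631i)
new amp(|1⟩) = (0.836625)·a + (-0.547776)·b = (-0.6567 + 0.4131i)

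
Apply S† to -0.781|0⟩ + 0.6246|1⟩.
-0.781|0⟩ - 0.6246i|1⟩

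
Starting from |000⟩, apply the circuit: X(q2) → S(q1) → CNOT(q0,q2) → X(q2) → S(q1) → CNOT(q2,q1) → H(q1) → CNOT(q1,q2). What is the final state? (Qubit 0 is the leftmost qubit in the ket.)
1/√2|000⟩ + 1/√2|011⟩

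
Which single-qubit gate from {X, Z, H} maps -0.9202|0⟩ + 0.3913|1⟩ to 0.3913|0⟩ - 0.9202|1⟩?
X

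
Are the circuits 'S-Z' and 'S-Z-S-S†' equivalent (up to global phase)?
Yes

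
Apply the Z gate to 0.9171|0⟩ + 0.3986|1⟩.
0.9171|0⟩ - 0.3986|1⟩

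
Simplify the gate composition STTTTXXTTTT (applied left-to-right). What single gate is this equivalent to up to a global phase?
S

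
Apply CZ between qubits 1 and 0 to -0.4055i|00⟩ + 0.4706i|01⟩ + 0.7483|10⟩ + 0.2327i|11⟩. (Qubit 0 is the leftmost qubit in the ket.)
-0.4055i|00⟩ + 0.4706i|01⟩ + 0.7483|10⟩ - 0.2327i|11⟩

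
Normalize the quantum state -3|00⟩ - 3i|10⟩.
-1/√2|00⟩ - (1/√2)i|10⟩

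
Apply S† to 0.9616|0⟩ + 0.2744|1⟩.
0.9616|0⟩ - 0.2744i|1⟩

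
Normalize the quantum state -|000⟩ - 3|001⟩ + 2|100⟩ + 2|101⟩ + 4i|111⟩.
-0.1715|000⟩ - 0.5145|001⟩ + 0.343|100⟩ + 0.343|101⟩ + 0.686i|111⟩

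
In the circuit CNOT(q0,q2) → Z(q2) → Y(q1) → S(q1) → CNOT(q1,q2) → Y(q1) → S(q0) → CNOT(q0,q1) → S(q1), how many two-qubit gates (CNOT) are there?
3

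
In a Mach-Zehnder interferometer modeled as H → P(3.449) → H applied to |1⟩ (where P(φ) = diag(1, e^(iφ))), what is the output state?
(0.9766 + 0.1513i)|0⟩ + (0.02344 - 0.1513i)|1⟩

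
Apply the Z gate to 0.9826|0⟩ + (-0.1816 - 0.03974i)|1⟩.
0.9826|0⟩ + (0.1816 + 0.03974i)|1⟩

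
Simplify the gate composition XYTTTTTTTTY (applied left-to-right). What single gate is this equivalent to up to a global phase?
X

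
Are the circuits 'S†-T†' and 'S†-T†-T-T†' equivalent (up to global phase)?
Yes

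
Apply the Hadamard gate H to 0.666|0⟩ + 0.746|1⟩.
0.9984|0⟩ - 0.05657|1⟩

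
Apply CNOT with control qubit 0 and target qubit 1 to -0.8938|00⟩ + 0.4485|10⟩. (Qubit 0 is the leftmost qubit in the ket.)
-0.8938|00⟩ + 0.4485|11⟩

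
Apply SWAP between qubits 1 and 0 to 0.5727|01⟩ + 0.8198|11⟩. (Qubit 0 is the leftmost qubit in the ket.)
0.5727|10⟩ + 0.8198|11⟩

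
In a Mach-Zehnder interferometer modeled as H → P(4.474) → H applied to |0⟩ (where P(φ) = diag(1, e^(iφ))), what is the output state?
(0.3819 - 0.4859i)|0⟩ + (0.6181 + 0.4859i)|1⟩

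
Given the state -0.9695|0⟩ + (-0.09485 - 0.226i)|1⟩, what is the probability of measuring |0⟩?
0.9399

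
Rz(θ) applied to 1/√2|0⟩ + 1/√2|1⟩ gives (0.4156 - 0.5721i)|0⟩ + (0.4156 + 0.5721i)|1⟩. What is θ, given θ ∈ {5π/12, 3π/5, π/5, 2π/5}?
3π/5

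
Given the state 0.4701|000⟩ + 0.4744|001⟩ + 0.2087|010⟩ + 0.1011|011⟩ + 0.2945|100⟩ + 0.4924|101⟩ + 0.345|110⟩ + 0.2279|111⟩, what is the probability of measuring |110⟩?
0.119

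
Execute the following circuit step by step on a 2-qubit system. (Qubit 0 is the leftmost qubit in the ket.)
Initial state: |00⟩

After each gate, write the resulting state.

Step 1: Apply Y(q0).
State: i|10⟩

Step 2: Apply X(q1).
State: i|11⟩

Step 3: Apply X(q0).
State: i|01⟩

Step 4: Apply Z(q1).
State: -i|01⟩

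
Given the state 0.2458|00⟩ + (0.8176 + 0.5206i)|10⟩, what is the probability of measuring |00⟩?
0.06042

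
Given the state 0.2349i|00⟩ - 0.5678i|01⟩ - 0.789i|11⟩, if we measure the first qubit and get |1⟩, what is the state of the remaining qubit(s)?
-i|1⟩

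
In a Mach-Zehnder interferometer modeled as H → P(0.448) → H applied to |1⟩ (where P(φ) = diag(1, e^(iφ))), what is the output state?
(0.04934 - 0.2166i)|0⟩ + (0.9507 + 0.2166i)|1⟩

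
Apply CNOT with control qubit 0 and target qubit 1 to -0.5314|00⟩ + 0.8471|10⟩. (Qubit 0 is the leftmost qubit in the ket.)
-0.5314|00⟩ + 0.8471|11⟩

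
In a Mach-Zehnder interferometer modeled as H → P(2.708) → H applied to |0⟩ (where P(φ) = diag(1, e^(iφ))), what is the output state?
(0.04627 + 0.2101i)|0⟩ + (0.9537 - 0.2101i)|1⟩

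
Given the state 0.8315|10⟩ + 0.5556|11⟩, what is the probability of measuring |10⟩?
0.6914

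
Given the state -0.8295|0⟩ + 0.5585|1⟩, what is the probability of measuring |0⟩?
0.6881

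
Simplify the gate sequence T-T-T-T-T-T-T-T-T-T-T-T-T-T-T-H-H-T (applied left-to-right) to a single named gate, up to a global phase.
I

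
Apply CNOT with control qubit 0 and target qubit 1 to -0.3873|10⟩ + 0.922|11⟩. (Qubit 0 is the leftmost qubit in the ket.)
0.922|10⟩ - 0.3873|11⟩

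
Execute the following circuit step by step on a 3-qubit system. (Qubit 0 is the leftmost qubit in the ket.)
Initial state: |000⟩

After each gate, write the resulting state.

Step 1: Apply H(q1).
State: 1/√2|000⟩ + 1/√2|010⟩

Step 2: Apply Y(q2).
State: (1/√2)i|001⟩ + (1/√2)i|011⟩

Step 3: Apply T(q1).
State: (1/√2)i|001⟩ + (-1/2 + (1/2)i)|011⟩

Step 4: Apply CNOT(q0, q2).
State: (1/√2)i|001⟩ + (-1/2 + (1/2)i)|011⟩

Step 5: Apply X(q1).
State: (-1/2 + (1/2)i)|001⟩ + (1/√2)i|011⟩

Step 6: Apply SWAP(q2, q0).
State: (-1/2 + (1/2)i)|100⟩ + (1/√2)i|110⟩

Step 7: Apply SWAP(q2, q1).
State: (-1/2 + (1/2)i)|100⟩ + (1/√2)i|101⟩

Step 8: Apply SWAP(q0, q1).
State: (-1/2 + (1/2)i)|010⟩ + (1/√2)i|011⟩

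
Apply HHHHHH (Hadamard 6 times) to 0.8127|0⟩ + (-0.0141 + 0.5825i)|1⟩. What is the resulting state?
0.8127|0⟩ + (-0.0141 + 0.5825i)|1⟩

H² = I, so an even number of Hadamards cancels: H^6 = I and the state is unchanged.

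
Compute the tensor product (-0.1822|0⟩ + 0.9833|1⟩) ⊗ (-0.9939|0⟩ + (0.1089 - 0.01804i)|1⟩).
0.1811|00⟩ + (-0.01984 + 0.003287i)|01⟩ - 0.9773|10⟩ + (0.1071 - 0.01774i)|11⟩

amp(|b₁b₂…⟩) = product of the factor amplitudes for bits b₁, b₂, …; only kets whose every factor amplitude is nonzero survive.
|00⟩: (-0.1822)(-0.9939) = 0.1811
|01⟩: (-0.1822)(0.1089 - 0.01804i) = (-0.01984 + 0.003287i)
|10⟩: (0.9833)(-0.9939) = -0.9773
|11⟩: (0.9833)(0.1089 - 0.01804i) = (0.1071 - 0.01774i)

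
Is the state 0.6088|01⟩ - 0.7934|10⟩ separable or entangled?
Entangled

Writing the state as a|00⟩ + b|01⟩ + c|10⟩ + d|11⟩, it is a product state iff ad − bc = 0.
Here (a, b, c, d) = (0, 0.6088, -0.7934, 0): ad − bc = (0)(0) − (0.6088)(-0.7934) = 0.483 ≠ 0, so the state is entangled.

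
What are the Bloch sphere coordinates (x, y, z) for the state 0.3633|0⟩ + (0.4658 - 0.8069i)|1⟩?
(0.3385, -0.5863, -0.7361)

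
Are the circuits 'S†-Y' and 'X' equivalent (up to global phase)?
No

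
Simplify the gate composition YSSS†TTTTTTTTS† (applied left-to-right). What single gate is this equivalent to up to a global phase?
Y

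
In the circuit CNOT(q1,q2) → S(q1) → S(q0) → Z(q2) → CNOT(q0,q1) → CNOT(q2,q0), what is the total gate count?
6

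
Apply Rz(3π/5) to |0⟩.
(0.5878 - 0.809i)|0⟩

Rz(3π/5) = [[e^(−iθ/2), 0], [0, e^(iθ/2)]] with e^(±iθ/2) = cos(θ/2) ± i·sin(θ/2); θ = 3π/5, cos(θ/2) ≈ 0.587785, sin(θ/2) ≈ 0.809017.
With a = amp(|0⟩) = 1 and b = amp(|1⟩) = 0:
new amp(|0⟩) = (0.587785 - 0.809017i)·a = (0.5878 - 0.809i)
new amp(|1⟩) = (0.587785 + 0.809017i)·b = 0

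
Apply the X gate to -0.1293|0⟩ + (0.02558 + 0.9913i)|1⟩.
(0.02558 + 0.9913i)|0⟩ - 0.1293|1⟩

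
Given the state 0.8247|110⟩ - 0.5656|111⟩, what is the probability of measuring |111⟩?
0.3199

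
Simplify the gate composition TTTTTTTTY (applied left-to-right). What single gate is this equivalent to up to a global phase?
Y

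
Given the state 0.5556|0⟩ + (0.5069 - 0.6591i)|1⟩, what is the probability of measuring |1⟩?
0.6914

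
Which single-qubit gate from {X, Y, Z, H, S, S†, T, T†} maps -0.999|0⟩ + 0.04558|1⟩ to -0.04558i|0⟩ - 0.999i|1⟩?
Y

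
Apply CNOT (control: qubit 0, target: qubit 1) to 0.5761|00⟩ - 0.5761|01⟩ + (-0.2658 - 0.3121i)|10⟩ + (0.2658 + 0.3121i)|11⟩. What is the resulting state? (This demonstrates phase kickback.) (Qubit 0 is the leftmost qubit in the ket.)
0.5761|00⟩ - 0.5761|01⟩ + (0.2658 + 0.3121i)|10⟩ + (-0.2658 - 0.3121i)|11⟩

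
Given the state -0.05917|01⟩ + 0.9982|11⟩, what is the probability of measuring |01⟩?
0.003501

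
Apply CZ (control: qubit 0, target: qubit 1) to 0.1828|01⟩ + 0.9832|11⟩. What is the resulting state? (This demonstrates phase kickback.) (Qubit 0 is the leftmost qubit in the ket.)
0.1828|01⟩ - 0.9832|11⟩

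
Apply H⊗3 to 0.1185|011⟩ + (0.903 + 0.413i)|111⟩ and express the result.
(0.3612 + 0.146i)|000⟩ + (-0.3612 - 0.146i)|001⟩ + (-0.3612 - 0.146i)|010⟩ + (0.3612 + 0.146i)|011⟩ + (-0.2774 - 0.146i)|100⟩ + (0.2774 + 0.146i)|101⟩ + (0.2774 + 0.146i)|110⟩ + (-0.2774 - 0.146i)|111⟩

H⊗3 gives amp(|y⟩) = (1/2√2) Σ_x (−1)^(x·y) amp(|x⟩), where x·y is the number of positions in which both x and y have a 1.
|000⟩: (0.1185 + (0.903 + 0.413i))/(2√2) = (0.3612 + 0.146i)
|001⟩: (-0.1185 - (0.903 + 0.413i))/(2√2) = (-0.3612 - 0.146i)
|010⟩: (-0.1185 - (0.903 + 0.413i))/(2√2) = (-0.3612 - 0.146i)
|011⟩: (0.1185 + (0.903 + 0.413i))/(2√2) = (0.3612 + 0.146i)
|100⟩: (0.1185 - (0.903 + 0.413i))/(2√2) = (-0.2774 - 0.146i)
|101⟩: (-0.1185 + (0.903 + 0.413i))/(2√2) = (0.2774 + 0.146i)
|110⟩: (-0.1185 + (0.903 + 0.413i))/(2√2) = (0.2774 + 0.146i)
|111⟩: (0.1185 - (0.903 + 0.413i))/(2√2) = (-0.2774 - 0.146i)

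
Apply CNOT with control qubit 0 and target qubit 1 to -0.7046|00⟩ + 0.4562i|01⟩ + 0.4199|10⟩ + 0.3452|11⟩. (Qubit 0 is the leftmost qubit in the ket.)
-0.7046|00⟩ + 0.4562i|01⟩ + 0.3452|10⟩ + 0.4199|11⟩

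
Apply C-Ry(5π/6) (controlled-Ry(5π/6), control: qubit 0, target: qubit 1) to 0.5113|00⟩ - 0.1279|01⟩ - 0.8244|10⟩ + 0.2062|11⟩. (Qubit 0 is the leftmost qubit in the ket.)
0.5113|00⟩ - 0.1279|01⟩ - 0.4125|10⟩ - 0.7429|11⟩

C-Ry(5π/6) leaves the control-|0⟩ kets |00⟩, |01⟩ unchanged and applies Ry(5π/6) to qubit 1 on the control-|1⟩ pair (|10⟩, |11⟩).
Ry(5π/6) = [[cos(θ/2), −sin(θ/2)], [sin(θ/2), cos(θ/2)]]; θ = 5π/6, cos(θ/2) ≈ 0.258819, sin(θ/2) ≈ 0.965926.
With a = amp(|10⟩) = -0.8244 and b = amp(|11⟩) = 0.2062:
new amp(|10⟩) = (0.258819)·a + (-0.965926)·b = -0.4125
new amp(|11⟩) = (0.965926)·a + (0.258819)·b = -0.7429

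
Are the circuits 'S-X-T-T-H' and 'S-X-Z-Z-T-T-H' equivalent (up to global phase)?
Yes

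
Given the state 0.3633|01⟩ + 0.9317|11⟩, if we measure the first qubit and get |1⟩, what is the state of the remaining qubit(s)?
|1⟩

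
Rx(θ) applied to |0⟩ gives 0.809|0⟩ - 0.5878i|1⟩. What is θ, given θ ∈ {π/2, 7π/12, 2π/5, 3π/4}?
2π/5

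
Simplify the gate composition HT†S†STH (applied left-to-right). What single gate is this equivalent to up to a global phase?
I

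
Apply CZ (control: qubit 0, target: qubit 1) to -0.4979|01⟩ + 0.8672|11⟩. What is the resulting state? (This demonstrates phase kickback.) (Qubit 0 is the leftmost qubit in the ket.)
-0.4979|01⟩ - 0.8672|11⟩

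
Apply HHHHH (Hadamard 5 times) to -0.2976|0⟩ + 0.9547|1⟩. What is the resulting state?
0.4646|0⟩ - 0.8855|1⟩

H² = I, so H^5 = H: a single Hadamard. With (a, b) = (-0.2976, 0.9547), H gives ((a + b)/√2, (a − b)/√2) = (0.4646, -0.8855).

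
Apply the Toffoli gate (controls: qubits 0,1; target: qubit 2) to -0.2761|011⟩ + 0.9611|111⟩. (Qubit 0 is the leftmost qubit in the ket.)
-0.2761|011⟩ + 0.9611|110⟩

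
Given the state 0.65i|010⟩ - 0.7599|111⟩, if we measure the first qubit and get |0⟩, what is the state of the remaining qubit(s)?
i|10⟩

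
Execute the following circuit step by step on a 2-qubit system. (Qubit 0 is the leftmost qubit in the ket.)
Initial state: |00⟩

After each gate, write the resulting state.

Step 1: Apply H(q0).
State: 1/√2|00⟩ + 1/√2|10⟩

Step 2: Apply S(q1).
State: 1/√2|00⟩ + 1/√2|10⟩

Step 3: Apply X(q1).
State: 1/√2|01⟩ + 1/√2|11⟩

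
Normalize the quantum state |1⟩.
|1⟩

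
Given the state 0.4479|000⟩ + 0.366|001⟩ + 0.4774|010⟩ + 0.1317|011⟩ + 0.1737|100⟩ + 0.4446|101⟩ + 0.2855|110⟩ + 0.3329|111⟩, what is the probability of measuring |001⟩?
0.134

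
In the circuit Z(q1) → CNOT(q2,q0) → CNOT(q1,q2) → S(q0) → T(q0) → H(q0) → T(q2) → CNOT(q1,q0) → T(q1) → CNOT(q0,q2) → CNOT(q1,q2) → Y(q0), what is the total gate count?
12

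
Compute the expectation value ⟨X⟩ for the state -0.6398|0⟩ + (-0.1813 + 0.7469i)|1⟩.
0.232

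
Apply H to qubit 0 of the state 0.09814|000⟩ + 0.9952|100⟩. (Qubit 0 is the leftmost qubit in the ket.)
0.7731|000⟩ - 0.6343|100⟩

H on qubit 0 mixes each pair of kets that differ only in qubit 0: amplitudes (a, b) of (|…0…⟩, |…1…⟩) become ((a + b)/√2, (a − b)/√2). Kets absent from the input have amplitude 0.
(|000⟩, |100⟩): (a, b) = (0.09814, 0.9952) → (0.7731, -0.6343)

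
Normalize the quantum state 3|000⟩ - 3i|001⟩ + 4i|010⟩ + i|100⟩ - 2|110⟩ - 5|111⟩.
0.375|000⟩ - 0.375i|001⟩ + (1/2)i|010⟩ + 0.125i|100⟩ - 0.25|110⟩ - 0.625|111⟩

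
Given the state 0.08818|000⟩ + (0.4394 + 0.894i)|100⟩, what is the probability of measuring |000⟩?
0.007776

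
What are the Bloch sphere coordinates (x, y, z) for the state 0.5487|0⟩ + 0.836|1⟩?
(0.9174, 0, -0.3978)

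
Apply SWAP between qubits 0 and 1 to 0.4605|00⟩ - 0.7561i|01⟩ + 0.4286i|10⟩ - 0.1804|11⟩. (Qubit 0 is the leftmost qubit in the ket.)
0.4605|00⟩ + 0.4286i|01⟩ - 0.7561i|10⟩ - 0.1804|11⟩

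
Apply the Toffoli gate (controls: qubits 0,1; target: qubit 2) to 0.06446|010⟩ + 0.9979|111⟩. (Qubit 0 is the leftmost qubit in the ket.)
0.06446|010⟩ + 0.9979|110⟩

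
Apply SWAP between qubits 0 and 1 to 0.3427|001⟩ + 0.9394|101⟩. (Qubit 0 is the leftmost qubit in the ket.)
0.3427|001⟩ + 0.9394|011⟩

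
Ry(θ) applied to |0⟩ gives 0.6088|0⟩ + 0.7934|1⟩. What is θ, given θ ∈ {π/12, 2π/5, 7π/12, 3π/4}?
7π/12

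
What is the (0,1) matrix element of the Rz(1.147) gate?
0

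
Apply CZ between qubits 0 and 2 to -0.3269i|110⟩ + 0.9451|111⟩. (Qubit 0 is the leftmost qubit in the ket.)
-0.3269i|110⟩ - 0.9451|111⟩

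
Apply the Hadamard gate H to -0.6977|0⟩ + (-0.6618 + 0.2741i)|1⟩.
(-0.9613 + 0.1938i)|0⟩ + (-0.02539 - 0.1938i)|1⟩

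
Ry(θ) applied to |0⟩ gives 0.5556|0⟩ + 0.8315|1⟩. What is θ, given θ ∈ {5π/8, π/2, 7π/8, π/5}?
5π/8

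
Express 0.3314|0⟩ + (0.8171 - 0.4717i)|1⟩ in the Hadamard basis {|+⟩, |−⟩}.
(0.8121 - 0.3335i)|+⟩ + (-0.3434 + 0.3335i)|−⟩

With |ψ⟩ = α|0⟩ + β|1⟩, the Hadamard-basis coefficients are ⟨+|ψ⟩ = (α + β)/√2 and ⟨−|ψ⟩ = (α − β)/√2.
Here α = 0.3314, β = (0.8171 - 0.4717i): (α + β)/√2 = (0.8121 - 0.3335i), (α − β)/√2 = (-0.3434 + 0.3335i).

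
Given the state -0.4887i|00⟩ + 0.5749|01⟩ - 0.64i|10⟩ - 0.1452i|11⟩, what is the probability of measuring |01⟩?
0.3305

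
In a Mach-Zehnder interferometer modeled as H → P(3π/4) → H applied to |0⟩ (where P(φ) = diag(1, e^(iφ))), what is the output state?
(0.1464 + (1/√8)i)|0⟩ + (0.8536 - (1/√8)i)|1⟩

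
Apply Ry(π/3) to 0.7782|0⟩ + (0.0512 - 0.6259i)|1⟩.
(0.6483 + 0.313i)|0⟩ + (0.4334 - 0.542i)|1⟩

Ry(π/3) = [[cos(θ/2), −sin(θ/2)], [sin(θ/2), cos(θ/2)]]; θ = π/3, cos(θ/2) ≈ 0.866025, sin(θ/2) ≈ 0.5.
With a = amp(|0⟩) = 0.7782 and b = amp(|1⟩) = (0.0512 - 0.6259i):
new amp(|0⟩) = (0.866025)·a + (-0.5)·b = (0.6483 + 0.313i)
new amp(|1⟩) = (0.5)·a + (0.866025)·b = (0.4334 - 0.542i)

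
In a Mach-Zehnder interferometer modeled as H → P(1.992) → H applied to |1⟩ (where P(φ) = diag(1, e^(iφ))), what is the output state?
(0.7044 - 0.4563i)|0⟩ + (0.2956 + 0.4563i)|1⟩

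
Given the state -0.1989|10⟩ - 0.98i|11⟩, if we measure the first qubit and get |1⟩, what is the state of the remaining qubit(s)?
-0.1989|0⟩ - 0.98i|1⟩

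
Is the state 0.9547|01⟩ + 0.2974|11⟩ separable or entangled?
Separable

Writing the state as a|00⟩ + b|01⟩ + c|10⟩ + d|11⟩, it is a product state iff ad − bc = 0.
Here (a, b, c, d) = (0, 0.9547, 0, 0.2974): ad − bc = (0)(0.2974) − (0.9547)(0) = 0, so the state is separable.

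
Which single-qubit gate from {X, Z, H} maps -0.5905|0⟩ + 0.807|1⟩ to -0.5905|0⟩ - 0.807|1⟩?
Z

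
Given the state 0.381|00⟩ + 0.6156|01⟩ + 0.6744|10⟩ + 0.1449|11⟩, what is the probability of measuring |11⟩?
0.021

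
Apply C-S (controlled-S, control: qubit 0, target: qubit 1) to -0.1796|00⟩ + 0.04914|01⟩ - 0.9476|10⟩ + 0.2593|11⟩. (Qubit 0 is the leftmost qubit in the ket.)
-0.1796|00⟩ + 0.04914|01⟩ - 0.9476|10⟩ + 0.2593i|11⟩

C-S leaves the control-|0⟩ kets |00⟩, |01⟩ unchanged and applies S to qubit 1 on the control-|1⟩ pair (|10⟩, |11⟩).
S = [[1, 0], [0, i]].
With a = amp(|10⟩) = -0.9476 and b = amp(|11⟩) = 0.2593:
new amp(|10⟩) = (1)·a = -0.9476
new amp(|11⟩) = (i)·b = 0.2593i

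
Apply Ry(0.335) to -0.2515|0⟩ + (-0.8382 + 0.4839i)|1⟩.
(-0.1082 - 0.08067i)|0⟩ + (-0.8684 + 0.4771i)|1⟩

Ry(0.335) = [[cos(θ/2), −sin(θ/2)], [sin(θ/2), cos(θ/2)]]; θ = 0.335, cos(θ/2) ≈ 0.986005, sin(θ/2) ≈ 0.166718.
With a = amp(|0⟩) = -0.2515 and b = amp(|1⟩) = (-0.8382 + 0.4839i):
new amp(|0⟩) = (0.986005)·a + (-0.166718)·b = (-0.1082 - 0.08067i)
new amp(|1⟩) = (0.166718)·a + (0.986005)·b = (-0.8684 + 0.4771i)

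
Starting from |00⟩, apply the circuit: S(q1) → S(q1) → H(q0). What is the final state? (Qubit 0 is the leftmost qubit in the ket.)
1/√2|00⟩ + 1/√2|10⟩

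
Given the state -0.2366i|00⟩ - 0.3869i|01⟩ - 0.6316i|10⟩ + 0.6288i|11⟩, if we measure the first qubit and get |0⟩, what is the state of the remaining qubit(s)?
-0.5217i|0⟩ - 0.8531i|1⟩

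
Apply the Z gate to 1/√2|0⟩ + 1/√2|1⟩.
1/√2|0⟩ - 1/√2|1⟩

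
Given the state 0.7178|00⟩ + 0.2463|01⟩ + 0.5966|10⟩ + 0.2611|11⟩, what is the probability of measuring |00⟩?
0.5152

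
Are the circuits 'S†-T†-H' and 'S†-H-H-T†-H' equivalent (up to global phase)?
Yes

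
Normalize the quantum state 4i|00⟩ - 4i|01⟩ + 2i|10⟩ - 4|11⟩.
0.5547i|00⟩ - 0.5547i|01⟩ + 0.2774i|10⟩ - 0.5547|11⟩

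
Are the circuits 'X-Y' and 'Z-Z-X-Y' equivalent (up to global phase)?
Yes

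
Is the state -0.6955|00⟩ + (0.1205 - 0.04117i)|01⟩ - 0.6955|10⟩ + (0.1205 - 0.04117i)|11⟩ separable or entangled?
Separable

Writing the state as a|00⟩ + b|01⟩ + c|10⟩ + d|11⟩, it is a product state iff ad − bc = 0.
Here (a, b, c, d) = (-0.6955, (0.1205 - 0.04117i), -0.6955, (0.1205 - 0.04117i)): ad − bc = (-0.6955)(0.1205 - 0.04117i) − (0.1205 - 0.04117i)(-0.6955) = 0, so the state is separable.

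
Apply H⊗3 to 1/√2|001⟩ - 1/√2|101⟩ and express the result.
1/2|100⟩ - 1/2|101⟩ + 1/2|110⟩ - 1/2|111⟩

H⊗3 gives amp(|y⟩) = (1/2√2) Σ_x (−1)^(x·y) amp(|x⟩), where x·y is the number of positions in which both x and y have a 1.
|000⟩: (1/√2 - 1/√2)/(2√2) = 0
|001⟩: (-1/√2 + 1/√2)/(2√2) = 0
|010⟩: (1/√2 - 1/√2)/(2√2) = 0
|011⟩: (-1/√2 + 1/√2)/(2√2) = 0
|100⟩: (1/√2 + 1/√2)/(2√2) = 1/2
|101⟩: (-1/√2 - 1/√2)/(2√2) = -1/2
|110⟩: (1/√2 + 1/√2)/(2√2) = 1/2
|111⟩: (-1/√2 - 1/√2)/(2√2) = -1/2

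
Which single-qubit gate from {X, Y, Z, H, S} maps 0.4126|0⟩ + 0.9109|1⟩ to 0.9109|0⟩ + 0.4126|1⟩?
X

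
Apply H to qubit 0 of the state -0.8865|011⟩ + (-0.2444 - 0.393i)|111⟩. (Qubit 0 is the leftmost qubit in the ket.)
(-0.7997 - 0.2779i)|011⟩ + (-0.454 + 0.2779i)|111⟩

H on qubit 0 mixes each pair of kets that differ only in qubit 0: amplitudes (a, b) of (|…0…⟩, |…1…⟩) become ((a + b)/√2, (a − b)/√2). Kets absent from the input have amplitude 0.
(|011⟩, |111⟩): (a, b) = (-0.8865, (-0.2444 - 0.393i)) → ((-0.7997 - 0.2779i), (-0.454 + 0.2779i))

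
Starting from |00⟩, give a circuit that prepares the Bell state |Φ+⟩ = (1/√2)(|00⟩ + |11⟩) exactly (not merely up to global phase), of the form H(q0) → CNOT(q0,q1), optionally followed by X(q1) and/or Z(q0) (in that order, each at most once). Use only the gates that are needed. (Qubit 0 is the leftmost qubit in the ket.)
H(q0) → CNOT(q0,q1)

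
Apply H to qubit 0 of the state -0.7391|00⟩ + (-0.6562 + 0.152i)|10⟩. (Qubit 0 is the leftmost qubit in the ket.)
(-0.9866 + 0.1075i)|00⟩ + (-0.05862 - 0.1075i)|10⟩

H on qubit 0 mixes each pair of kets that differ only in qubit 0: amplitudes (a, b) of (|…0…⟩, |…1…⟩) become ((a + b)/√2, (a − b)/√2). Kets absent from the input have amplitude 0.
(|00⟩, |10⟩): (a, b) = (-0.7391, (-0.6562 + 0.152i)) → ((-0.9866 + 0.1075i), (-0.05862 - 0.1075i))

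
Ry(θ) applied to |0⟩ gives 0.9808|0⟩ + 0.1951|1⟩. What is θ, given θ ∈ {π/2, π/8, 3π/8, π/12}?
π/8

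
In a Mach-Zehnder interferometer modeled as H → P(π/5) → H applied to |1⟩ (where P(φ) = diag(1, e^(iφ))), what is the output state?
(0.09549 - 0.2939i)|0⟩ + (0.9045 + 0.2939i)|1⟩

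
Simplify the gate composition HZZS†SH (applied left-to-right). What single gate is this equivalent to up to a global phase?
I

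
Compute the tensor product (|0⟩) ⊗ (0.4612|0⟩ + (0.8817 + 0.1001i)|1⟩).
0.4612|00⟩ + (0.8817 + 0.1001i)|01⟩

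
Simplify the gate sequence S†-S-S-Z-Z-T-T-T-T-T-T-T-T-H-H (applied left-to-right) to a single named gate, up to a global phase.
S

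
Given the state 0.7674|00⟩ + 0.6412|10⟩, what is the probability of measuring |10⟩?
0.4111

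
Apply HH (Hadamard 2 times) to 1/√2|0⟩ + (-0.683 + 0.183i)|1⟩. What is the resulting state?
1/√2|0⟩ + (-0.683 + 0.183i)|1⟩

H² = I, so an even number of Hadamards cancels: H^2 = I and the state is unchanged.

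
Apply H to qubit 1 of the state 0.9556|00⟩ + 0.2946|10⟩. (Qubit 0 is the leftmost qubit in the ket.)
0.6757|00⟩ + 0.6757|01⟩ + 0.2083|10⟩ + 0.2083|11⟩

H on qubit 1 mixes each pair of kets that differ only in qubit 1: amplitudes (a, b) of (|…0…⟩, |…1…⟩) become ((a + b)/√2, (a − b)/√2). Kets absent from the input have amplitude 0.
(|00⟩, |01⟩): (a, b) = (0.9556, 0) → (0.6757, 0.6757)
(|10⟩, |11⟩): (a, b) = (0.2946, 0) → (0.2083, 0.2083)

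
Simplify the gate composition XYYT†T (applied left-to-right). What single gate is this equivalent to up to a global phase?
X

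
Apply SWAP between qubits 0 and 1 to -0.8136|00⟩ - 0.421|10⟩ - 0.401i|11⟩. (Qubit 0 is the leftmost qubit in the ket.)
-0.8136|00⟩ - 0.421|01⟩ - 0.401i|11⟩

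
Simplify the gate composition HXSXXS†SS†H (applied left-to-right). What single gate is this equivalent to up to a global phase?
Z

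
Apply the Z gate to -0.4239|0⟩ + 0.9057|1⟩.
-0.4239|0⟩ - 0.9057|1⟩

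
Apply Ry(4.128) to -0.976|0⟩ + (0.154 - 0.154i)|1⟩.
(0.3264 + 0.1356i)|0⟩ + (-0.9326 + 0.07291i)|1⟩

Ry(4.128) = [[cos(θ/2), −sin(θ/2)], [sin(θ/2), cos(θ/2)]]; θ = 4.128, cos(θ/2) ≈ -0.47345, sin(θ/2) ≈ 0.880821.
With a = amp(|0⟩) = -0.976 and b = amp(|1⟩) = (0.154 - 0.154i):
new amp(|0⟩) = (-0.47345)·a + (-0.880821)·b = (0.3264 + 0.1356i)
new amp(|1⟩) = (0.880821)·a + (-0.47345)·b = (-0.9326 + 0.07291i)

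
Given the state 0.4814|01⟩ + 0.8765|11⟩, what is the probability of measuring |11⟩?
0.7683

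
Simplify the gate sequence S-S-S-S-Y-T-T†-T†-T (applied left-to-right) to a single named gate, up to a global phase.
Y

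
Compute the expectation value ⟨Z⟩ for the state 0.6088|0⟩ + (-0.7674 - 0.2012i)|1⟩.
-0.2587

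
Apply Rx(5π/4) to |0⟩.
-0.3827|0⟩ - 0.9239i|1⟩

Rx(5π/4) = [[cos(θ/2), −i·sin(θ/2)], [−i·sin(θ/2), cos(θ/2)]]; θ = 5π/4, cos(θ/2) ≈ -0.382683, sin(θ/2) ≈ 0.92388.
With a = amp(|0⟩) = 1 and b = amp(|1⟩) = 0:
new amp(|0⟩) = (-0.382683)·a + (-0.92388i)·b = -0.3827
new amp(|1⟩) = (-0.92388i)·a + (-0.382683)·b = -0.9239i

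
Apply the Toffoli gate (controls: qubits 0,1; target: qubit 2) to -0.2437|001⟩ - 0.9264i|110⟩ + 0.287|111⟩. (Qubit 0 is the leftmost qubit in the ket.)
-0.2437|001⟩ + 0.287|110⟩ - 0.9264i|111⟩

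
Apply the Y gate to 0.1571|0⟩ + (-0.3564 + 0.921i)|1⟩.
(0.921 + 0.3564i)|0⟩ + 0.1571i|1⟩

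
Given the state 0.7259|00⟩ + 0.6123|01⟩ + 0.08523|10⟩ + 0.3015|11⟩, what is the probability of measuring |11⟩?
0.0909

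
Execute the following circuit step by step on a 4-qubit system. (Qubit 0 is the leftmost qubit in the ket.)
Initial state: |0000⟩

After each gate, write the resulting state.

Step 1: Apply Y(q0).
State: i|1000⟩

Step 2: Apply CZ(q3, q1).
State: i|1000⟩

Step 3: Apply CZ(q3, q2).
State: i|1000⟩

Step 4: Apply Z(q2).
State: i|1000⟩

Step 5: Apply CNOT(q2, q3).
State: i|1000⟩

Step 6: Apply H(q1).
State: (1/√2)i|1000⟩ + (1/√2)i|1100⟩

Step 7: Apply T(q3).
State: (1/√2)i|1000⟩ + (1/√2)i|1100⟩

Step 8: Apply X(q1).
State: (1/√2)i|1000⟩ + (1/√2)i|1100⟩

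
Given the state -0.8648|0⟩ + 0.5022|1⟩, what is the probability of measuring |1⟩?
0.2522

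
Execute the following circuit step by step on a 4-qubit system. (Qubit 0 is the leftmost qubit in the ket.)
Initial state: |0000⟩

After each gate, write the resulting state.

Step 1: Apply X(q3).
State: |0001⟩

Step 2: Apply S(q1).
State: |0001⟩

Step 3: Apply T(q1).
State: |0001⟩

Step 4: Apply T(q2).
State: |0001⟩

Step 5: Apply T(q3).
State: (1/√2 + (1/√2)i)|0001⟩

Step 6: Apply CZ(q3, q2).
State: (1/√2 + (1/√2)i)|0001⟩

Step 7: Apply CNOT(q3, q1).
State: (1/√2 + (1/√2)i)|0101⟩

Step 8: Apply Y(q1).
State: (1/√2 - (1/√2)i)|0001⟩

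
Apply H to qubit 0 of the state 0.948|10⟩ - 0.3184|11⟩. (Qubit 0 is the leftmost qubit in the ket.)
0.6703|00⟩ - 0.2251|01⟩ - 0.6703|10⟩ + 0.2251|11⟩

H on qubit 0 mixes each pair of kets that differ only in qubit 0: amplitudes (a, b) of (|…0…⟩, |…1…⟩) become ((a + b)/√2, (a − b)/√2). Kets absent from the input have amplitude 0.
(|00⟩, |10⟩): (a, b) = (0, 0.948) → (0.6703, -0.6703)
(|01⟩, |11⟩): (a, b) = (0, -0.3184) → (-0.2251, 0.2251)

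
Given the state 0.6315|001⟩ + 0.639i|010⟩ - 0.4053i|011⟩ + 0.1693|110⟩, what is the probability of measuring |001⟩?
0.3988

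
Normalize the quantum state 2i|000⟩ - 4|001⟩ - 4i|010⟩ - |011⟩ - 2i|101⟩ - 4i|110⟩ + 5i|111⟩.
0.2209i|000⟩ - 0.4417|001⟩ - 0.4417i|010⟩ - 0.1104|011⟩ - 0.2209i|101⟩ - 0.4417i|110⟩ + 0.5522i|111⟩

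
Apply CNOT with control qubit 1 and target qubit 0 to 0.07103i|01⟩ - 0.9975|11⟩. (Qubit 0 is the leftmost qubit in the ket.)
-0.9975|01⟩ + 0.07103i|11⟩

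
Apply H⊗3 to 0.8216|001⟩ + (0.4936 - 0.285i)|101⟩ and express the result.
(0.465 - 0.1008i)|000⟩ + (-0.465 + 0.1008i)|001⟩ + (0.465 - 0.1008i)|010⟩ + (-0.465 + 0.1008i)|011⟩ + (0.116 + 0.1008i)|100⟩ + (-0.116 - 0.1008i)|101⟩ + (0.116 + 0.1008i)|110⟩ + (-0.116 - 0.1008i)|111⟩

H⊗3 gives amp(|y⟩) = (1/2√2) Σ_x (−1)^(x·y) amp(|x⟩), where x·y is the number of positions in which both x and y have a 1.
|000⟩: (0.8216 + (0.4936 - 0.285i))/(2√2) = (0.465 - 0.1008i)
|001⟩: (-0.8216 - (0.4936 - 0.285i))/(2√2) = (-0.465 + 0.1008i)
|010⟩: (0.8216 + (0.4936 - 0.285i))/(2√2) = (0.465 - 0.1008i)
|011⟩: (-0.8216 - (0.4936 - 0.285i))/(2√2) = (-0.465 + 0.1008i)
|100⟩: (0.8216 - (0.4936 - 0.285i))/(2√2) = (0.116 + 0.1008i)
|101⟩: (-0.8216 + (0.4936 - 0.285i))/(2√2) = (-0.116 - 0.1008i)
|110⟩: (0.8216 - (0.4936 - 0.285i))/(2√2) = (0.116 + 0.1008i)
|111⟩: (-0.8216 + (0.4936 - 0.285i))/(2√2) = (-0.116 - 0.1008i)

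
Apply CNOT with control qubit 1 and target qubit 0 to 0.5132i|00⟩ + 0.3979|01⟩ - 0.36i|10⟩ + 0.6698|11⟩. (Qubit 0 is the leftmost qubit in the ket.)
0.5132i|00⟩ + 0.6698|01⟩ - 0.36i|10⟩ + 0.3979|11⟩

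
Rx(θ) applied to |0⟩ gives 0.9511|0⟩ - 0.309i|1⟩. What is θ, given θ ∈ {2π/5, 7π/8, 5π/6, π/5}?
π/5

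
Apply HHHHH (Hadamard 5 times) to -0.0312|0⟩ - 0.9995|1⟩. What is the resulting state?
-0.7288|0⟩ + 0.6847|1⟩

H² = I, so H^5 = H: a single Hadamard. With (a, b) = (-0.0312, -0.9995), H gives ((a + b)/√2, (a − b)/√2) = (-0.7288, 0.6847).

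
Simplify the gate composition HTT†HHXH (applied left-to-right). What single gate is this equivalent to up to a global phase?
Z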